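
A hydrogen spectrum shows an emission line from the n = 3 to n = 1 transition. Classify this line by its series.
Lyman series

The spectral series in hydrogen are named based on the final (lower) energy level:
- Lyman series: n_final = 1 (ultraviolet)
- Balmer series: n_final = 2 (visible/near-UV)
- Paschen series: n_final = 3 (infrared)
- Brackett series: n_final = 4 (infrared)
- Pfund series: n_final = 5 (far infrared)

Since this transition ends at n = 1, it belongs to the Lyman series.

For reference, this 3 → 1 line has photon energy
ΔE = 13.6057 eV × (1/1² - 1/3²) = 12.093956 eV,
corresponding to wavelength λ = hc/ΔE = 1239.84 eV·nm / 12.093956 eV = 102.517 nm in the ultraviolet region.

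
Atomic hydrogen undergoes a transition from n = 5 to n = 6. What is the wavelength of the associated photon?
7455.80562 nm

First, find the transition energy using E_n = -13.6057 / n² eV:
E_5 = -13.6057 / 5² = -0.54422800000 eV
E_6 = -13.6057 / 6² = -0.37793611111 eV

Photon energy: |ΔE| = |E_6 - E_5| = 0.16629188889 eV

Convert to wavelength using E = hc/λ with hc = 1239.84 eV·nm:
λ = hc/E = 1239.84 eV·nm / 0.16629188889 eV
λ = 7455.80562 nm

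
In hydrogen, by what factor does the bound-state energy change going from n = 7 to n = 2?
12.2500

Using E_n = -13.6057 Z² / n² eV with Z = 1:

E_2 = -13.6057 / 2² = -13.6057 / 4 = -3.4014250000 eV
E_7 = -13.6057 / 7² = -13.6057 / 49 = -0.2776673469 eV

The ratio is:
E_2/E_7 = (-3.4014250000) / (-0.2776673469)
E_2/E_7 = (-13.6057/4) / (-13.6057/49)
E_2/E_7 = 49/4
E_2/E_7 = 12.2500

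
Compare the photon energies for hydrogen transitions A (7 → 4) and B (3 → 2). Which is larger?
3 → 2

Calculate the energy for each transition:

Transition 7 → 4:
ΔE₁ = |E_4 - E_7| = |-13.6057/4² - (-13.6057/7²)|
ΔE₁ = |-0.850356250 - (-0.277667347)| = 0.572689 eV

Transition 3 → 2:
ΔE₂ = |E_2 - E_3| = |-13.6057/2² - (-13.6057/3²)|
ΔE₂ = |-3.401425000 - (-1.511744444)| = 1.889681 eV

Since 1.889681 eV > 0.572689 eV, the transition 3 → 2 emits the more energetic photon.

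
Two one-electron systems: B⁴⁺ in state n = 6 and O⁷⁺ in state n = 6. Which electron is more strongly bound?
O⁷⁺ at n = 6 (E = -24.187911 eV)

Using E_n = -13.6057 Z² / n² eV:

B⁴⁺ (Z = 5) at n = 6:
E = -13.6057 × 5² / 6² = -13.6057 × 25 / 36 = -9.448402778 eV

O⁷⁺ (Z = 8) at n = 6:
E = -13.6057 × 8² / 6² = -13.6057 × 64 / 36 = -24.187911111 eV

Since -24.187911111 eV < -9.448402778 eV,
O⁷⁺ at n = 6 is more tightly bound (requires more energy to ionize).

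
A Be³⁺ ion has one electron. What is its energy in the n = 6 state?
-6.04698 eV

For hydrogen-like ions, the energy levels scale with Z²:
E_n = -13.6057 Z² / n² eV

For Be³⁺ (Z = 4) at n = 6:
E_6 = -13.6057 × 4² / 6²
E_6 = -13.6057 × 16 / 36
E_6 = -217.6912 / 36
E_6 = -6.04698 eV

The energy is 16 times more negative than hydrogen at the same n due to the stronger nuclear charge.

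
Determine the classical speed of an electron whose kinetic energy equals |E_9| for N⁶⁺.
1.702e+06 m/s (or 0.56757% of c)

The binding energy at n = 9 for N⁶⁺ is:
E_9 = -13.6057 × 7²/9² = -8.2306086 eV
|E_9| = 8.2306086 eV

Convert to Joules:
KE = 8.2306086 eV × (1.602177 × 10⁻¹⁹ J/eV) = 1.31869e-18 J

Using KE = ½mv²:
v = √(2·KE/m_e)
v = √(2 × 1.31869e-18 J / 9.10938 × 10⁻³¹ kg)
v = 1.702e+06 m/s

This is approximately 0.56757% the speed of light.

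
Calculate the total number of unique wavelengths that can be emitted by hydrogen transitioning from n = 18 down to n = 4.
105

The electron can occupy levels n = 4, 5, ..., 18 during de-excitation — that is m = 18 - 4 + 1 = 15 distinct levels.

The number of distinct spectral lines equals the number of ways to choose 2 of these m levels (each pair gives one possible emission transition):

Number of lines = m(m-1)/2 = 15×14/2 = 105

These correspond to all possible transitions between the 15 levels:
18 → 17, 18 → 16, 18 → 15, 18 → 14, 18 → 13, 18 → 12, 18 → 11, 18 → 10...

Each transition produces a photon with a unique energy (and thus wavelength). This count does not depend on Z.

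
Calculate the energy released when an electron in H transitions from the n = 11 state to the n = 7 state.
0.1652 eV

The energy levels are E_n = -13.6057 eV / n².

Energy at n = 11: E_11 = -13.6057 / 11² = -0.1124438 eV
Energy at n = 7: E_7 = -13.6057 / 7² = -0.2776673 eV

For emission (electron falling to lower state), the photon energy is:
E_photon = E_11 - E_7 = |-0.1124438 - (-0.2776673)|
E_photon = 0.1652 eV

This energy is carried away by the emitted photon.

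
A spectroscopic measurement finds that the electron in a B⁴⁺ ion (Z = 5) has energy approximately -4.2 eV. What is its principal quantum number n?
n = 9

The exact energy levels follow E_n = -13.6057 Z² / n² eV with Z = 5.

The measured value (-4.2 eV) is reported to only 2 significant figures, so we must test candidate n values and see which one matches to that precision.

Candidate energies:
  n = 7:  E = -13.6057 × 5² / 7² = -6.941684 eV
  n = 8:  E = -13.6057 × 5² / 8² = -5.314727 eV
  n = 9:  E = -13.6057 × 5² / 9² = -4.199290 eV  ← matches
  n = 10:  E = -13.6057 × 5² / 10² = -3.401425 eV
  n = 11:  E = -13.6057 × 5² / 11² = -2.811095 eV

Checking against the measurement of -4.2 eV (2 sig figs), only n = 9 agrees:
E_9 = -4.199290 eV, which rounds to -4.2 eV ✓

Therefore n = 9.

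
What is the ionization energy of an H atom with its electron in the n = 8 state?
0.21 eV

The ionization energy is the energy needed to remove the electron completely (n → ∞).

For hydrogen, E_n = -13.6057 eV / n².

At n = 8: E_8 = -13.6057 / 8² = -0.21259 eV
At n = ∞: E_∞ = 0 eV

Ionization energy = E_∞ - E_8 = 0 - (-0.21259) = 0.21259 eV
Ionization energy ≈ 0.21 eV

This is also called the binding energy of the electron in state n = 8.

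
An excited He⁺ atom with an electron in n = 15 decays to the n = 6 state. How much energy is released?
1.2699 eV

The energy levels are E_n = -13.6057 Z² eV / n².

Energy at n = 15: E_15 = -13.6057 × 2² / 15² = -0.2418791 eV
Energy at n = 6: E_6 = -13.6057 × 2² / 6² = -1.5117444 eV

For emission (electron falling to lower state), the photon energy is:
E_photon = E_15 - E_6 = |-0.2418791 - (-1.5117444)|
E_photon = 1.2699 eV

This energy is carried away by the emitted photon.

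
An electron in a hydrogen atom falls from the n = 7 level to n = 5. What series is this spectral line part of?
Pfund series

The spectral series in hydrogen are named based on the final (lower) energy level:
- Lyman series: n_final = 1 (ultraviolet)
- Balmer series: n_final = 2 (visible/near-UV)
- Paschen series: n_final = 3 (infrared)
- Brackett series: n_final = 4 (infrared)
- Pfund series: n_final = 5 (far infrared)

Since this transition ends at n = 5, it belongs to the Pfund series.

For reference, this 7 → 5 line has photon energy
ΔE = 13.6057 eV × (1/5² - 1/7²) = 0.2665606531 eV,
corresponding to wavelength λ = hc/ΔE = 1239.84 eV·nm / 0.2665606531 eV = 4651.2491 nm in the far infrared region.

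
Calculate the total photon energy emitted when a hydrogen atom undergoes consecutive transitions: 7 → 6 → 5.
0.267 eV

The energy levels of hydrogen are E_n = -13.6057 / n² eV.

First transition (7 → 6):
ΔE₁ = |E_6 - E_7|
ΔE₁ = |-0.377936111 - (-0.277667347)| = 0.100269 eV

Second transition (6 → 5):
ΔE₂ = |E_5 - E_6|
ΔE₂ = |-0.544228000 - (-0.377936111)| = 0.166292 eV

Total energy released:
E_total = ΔE₁ + ΔE₂ = 0.100269 + 0.166292 = 0.267 eV

Note: This equals the direct transition 7 → 5: 0.267 eV ✓
Energy is conserved regardless of the path taken.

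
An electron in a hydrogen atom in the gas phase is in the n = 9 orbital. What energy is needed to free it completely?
0.167972 eV

The ionization energy is the energy needed to remove the electron completely (n → ∞).

For hydrogen, E_n = -13.6057 eV / n².

At n = 9: E_9 = -13.6057 / 9² = -0.167971605 eV
At n = ∞: E_∞ = 0 eV

Ionization energy = E_∞ - E_9 = 0 - (-0.167971605) = 0.167971605 eV
Ionization energy ≈ 0.167972 eV

This is also called the binding energy of the electron in state n = 9.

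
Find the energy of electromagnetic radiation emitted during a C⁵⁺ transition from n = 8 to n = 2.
114.79809 eV

The energy levels are E_n = -13.6057 Z² eV / n².

Energy at n = 8: E_8 = -13.6057 × 6² / 8² = -7.65320625 eV
Energy at n = 2: E_2 = -13.6057 × 6² / 2² = -122.45130000 eV

For emission (electron falling to lower state), the photon energy is:
E_photon = E_8 - E_2 = |-7.65320625 - (-122.45130000)|
E_photon = 114.79809 eV

This energy is carried away by the emitted photon.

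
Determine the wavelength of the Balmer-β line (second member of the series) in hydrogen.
486.01 nm

The lines of a series are numbered from the longest wavelength (smallest ΔE) outward; the second line is the transition from n = n_f + 2 to n_f.
The Balmer series has all transitions ending at n_f = 2.

For H, the second line (β-line) is the jump from n = 4 to n = 2:
E_4 = -13.6057 / 4² = -0.850356 eV
E_2 = -13.6057 / 2² = -3.401425 eV
ΔE = E_4 - E_2 = 2.551069 eV

λ = hc/E = 1239.84 eV·nm / 2.551069 eV
λ = 486.01 nm

This is the β-line of the Balmer series in H.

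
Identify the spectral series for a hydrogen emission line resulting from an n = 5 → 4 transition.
Brackett series

The spectral series in hydrogen are named based on the final (lower) energy level:
- Lyman series: n_final = 1 (ultraviolet)
- Balmer series: n_final = 2 (visible/near-UV)
- Paschen series: n_final = 3 (infrared)
- Brackett series: n_final = 4 (infrared)
- Pfund series: n_final = 5 (far infrared)

Since this transition ends at n = 4, it belongs to the Brackett series.

For reference, this 5 → 4 line has photon energy
ΔE = 13.6057 eV × (1/4² - 1/5²) = 0.30612825 eV,
corresponding to wavelength λ = hc/ΔE = 1239.84 eV·nm / 0.30612825 eV = 4050.07 nm in the infrared region.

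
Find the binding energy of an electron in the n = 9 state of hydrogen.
0.167972 eV

The ionization energy is the energy needed to remove the electron completely (n → ∞).

For hydrogen, E_n = -13.6057 eV / n².

At n = 9: E_9 = -13.6057 / 9² = -0.167971605 eV
At n = ∞: E_∞ = 0 eV

Ionization energy = E_∞ - E_9 = 0 - (-0.167971605) = 0.167971605 eV
Ionization energy ≈ 0.167972 eV

This is also called the binding energy of the electron in state n = 9.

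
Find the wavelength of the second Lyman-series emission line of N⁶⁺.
2.09 nm

The lines of a series are numbered from the longest wavelength (smallest ΔE) outward; the second line is the transition from n = n_f + 2 to n_f.
The Lyman series has all transitions ending at n_f = 1.

For N⁶⁺ (Z = 7), the second line (β-line) is the jump from n = 3 to n = 1:
E_3 = -13.6057 × 7² / 3² = -74.0755 eV
E_1 = -13.6057 × 7² / 1² = -666.6793 eV
ΔE = E_3 - E_1 = 592.6038 eV

λ = hc/E = 1239.84 eV·nm / 592.6038 eV
λ = 2.09 nm

This is the β-line of the Lyman series in N⁶⁺.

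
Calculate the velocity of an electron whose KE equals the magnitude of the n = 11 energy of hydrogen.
1.99e+05 m/s (or 0.07% of c)

The binding energy at n = 11 for hydrogen is:
E_11 = -13.6057/11² = -0.112444 eV
|E_11| = 0.112444 eV

Convert to Joules:
KE = 0.112444 eV × (1.602177 × 10⁻¹⁹ J/eV) = 1.8016e-20 J

Using KE = ½mv²:
v = √(2·KE/m_e)
v = √(2 × 1.8016e-20 J / 9.10938 × 10⁻³¹ kg)
v = 1.99e+05 m/s

This is approximately 0.07% the speed of light.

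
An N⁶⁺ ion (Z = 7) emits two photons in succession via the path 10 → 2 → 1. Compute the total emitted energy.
660.01 eV

The energy levels of N⁶⁺ are E_n = -13.6057 × 7² / n² eV.

First transition (10 → 2):
ΔE₁ = |E_2 - E_10|
ΔE₁ = |-166.66982500 - (-6.66679300)| = 160.00303 eV

Second transition (2 → 1):
ΔE₂ = |E_1 - E_2|
ΔE₂ = |-666.67930000 - (-166.66982500)| = 500.00948 eV

Total energy released:
E_total = ΔE₁ + ΔE₂ = 160.00303 + 500.00948 = 660.01 eV

Note: This equals the direct transition 10 → 1: 660.01 eV ✓
Energy is conserved regardless of the path taken.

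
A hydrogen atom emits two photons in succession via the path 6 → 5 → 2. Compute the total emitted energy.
3.023489 eV

The energy levels of hydrogen are E_n = -13.6057 / n² eV.

First transition (6 → 5):
ΔE₁ = |E_5 - E_6|
ΔE₁ = |-0.544228000000 - (-0.377936111111)| = 0.166291889 eV

Second transition (5 → 2):
ΔE₂ = |E_2 - E_5|
ΔE₂ = |-3.401425000000 - (-0.544228000000)| = 2.857197000 eV

Total energy released:
E_total = ΔE₁ + ΔE₂ = 0.166291889 + 2.857197000 = 3.023489 eV

Note: This equals the direct transition 6 → 2: 3.023489 eV ✓
Energy is conserved regardless of the path taken.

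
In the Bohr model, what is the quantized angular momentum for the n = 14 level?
1.48e-33 J·s (or 14ℏ)

In the Bohr model, angular momentum is quantized:
L = nℏ

where ℏ = h/(2π) = 1.0546e-34 J·s

For n = 14:
L = 14 × 1.0546e-34 J·s
L = 1.48e-33 J·s

This can also be written as L = 14ℏ.
The angular momentum is an integer multiple of the reduced Planck constant.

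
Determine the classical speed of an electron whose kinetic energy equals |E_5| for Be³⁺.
1.750e+06 m/s (or 0.583789% of c)

The binding energy at n = 5 for Be³⁺ is:
E_5 = -13.6057 × 4²/5² = -8.70764800 eV
|E_5| = 8.70764800 eV

Convert to Joules:
KE = 8.70764800 eV × (1.602177 × 10⁻¹⁹ J/eV) = 1.39512e-18 J

Using KE = ½mv²:
v = √(2·KE/m_e)
v = √(2 × 1.39512e-18 J / 9.10938 × 10⁻³¹ kg)
v = 1.750e+06 m/s

This is approximately 0.583789% the speed of light.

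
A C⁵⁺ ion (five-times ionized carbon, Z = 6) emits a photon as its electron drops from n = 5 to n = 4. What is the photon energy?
11.02 eV

The energy levels are E_n = -13.6057 Z² eV / n².

Energy at n = 5: E_5 = -13.6057 × 6² / 5² = -19.59221 eV
Energy at n = 4: E_4 = -13.6057 × 6² / 4² = -30.61283 eV

For emission (electron falling to lower state), the photon energy is:
E_photon = E_5 - E_4 = |-19.59221 - (-30.61283)|
E_photon = 11.02 eV

This energy is carried away by the emitted photon.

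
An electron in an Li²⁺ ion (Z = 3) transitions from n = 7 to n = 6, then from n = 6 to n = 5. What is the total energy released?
2.399046 eV

The energy levels of Li²⁺ are E_n = -13.6057 × 3² / n² eV.

First transition (7 → 6):
ΔE₁ = |E_6 - E_7|
ΔE₁ = |-3.401425000000 - (-2.499006122449)| = 0.902418878 eV

Second transition (6 → 5):
ΔE₂ = |E_5 - E_6|
ΔE₂ = |-4.898052000000 - (-3.401425000000)| = 1.496627000 eV

Total energy released:
E_total = ΔE₁ + ΔE₂ = 0.902418878 + 1.496627000 = 2.399046 eV

Note: This equals the direct transition 7 → 5: 2.399046 eV ✓
Energy is conserved regardless of the path taken.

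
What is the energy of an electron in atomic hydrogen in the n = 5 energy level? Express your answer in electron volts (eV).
-0.5442 eV

The energy levels of a hydrogen-like atom are given by:
E_n = -13.6057 eV / n²

For n = 5:
E_5 = -13.6057 eV / 5²
E_5 = -13.6057 eV / 25
E_5 = -0.5442 eV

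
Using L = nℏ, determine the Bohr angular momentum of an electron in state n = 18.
1.8982e-33 J·s (or 18ℏ)

In the Bohr model, angular momentum is quantized:
L = nℏ

where ℏ = h/(2π) = 1.054572e-34 J·s

For n = 18:
L = 18 × 1.054572e-34 J·s
L = 1.8982e-33 J·s

This can also be written as L = 18ℏ.
The angular momentum is an integer multiple of the reduced Planck constant.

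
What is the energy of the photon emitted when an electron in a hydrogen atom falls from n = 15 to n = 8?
0.15 eV

The energy levels are E_n = -13.6057 eV / n².

Energy at n = 15: E_15 = -13.6057 / 15² = -0.06047 eV
Energy at n = 8: E_8 = -13.6057 / 8² = -0.21259 eV

For emission (electron falling to lower state), the photon energy is:
E_photon = E_15 - E_8 = |-0.06047 - (-0.21259)|
E_photon = 0.15 eV

This energy is carried away by the emitted photon.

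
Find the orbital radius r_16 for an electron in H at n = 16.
13.546937 nm (or 135.469366 Å)

The Bohr radius formula is:
r_n = n² a₀ / Z

where a₀ = 0.052917721 nm is the Bohr radius.

For H (Z = 1) at n = 16:
r_16 = 16² × 0.052917721 nm / 1
r_16 = 256 × 0.052917721 nm / 1
r_16 = 13.5469366 nm / 1
r_16 = 13.546937 nm

The electron orbits at approximately 13.546937 nm from the nucleus.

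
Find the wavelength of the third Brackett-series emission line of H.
2164.9450 nm

The lines of a series are numbered from the longest wavelength (smallest ΔE) outward; the third line is the transition from n = n_f + 3 to n_f.
The Brackett series has all transitions ending at n_f = 4.

For H, the third line (γ-line) is the jump from n = 7 to n = 4:
E_7 = -13.6057 / 7² = -0.2776673469 eV
E_4 = -13.6057 / 4² = -0.8503562500 eV
ΔE = E_7 - E_4 = 0.5726889031 eV

λ = hc/E = 1239.84 eV·nm / 0.5726889031 eV
λ = 2164.9450 nm

This is the γ-line of the Brackett series in H.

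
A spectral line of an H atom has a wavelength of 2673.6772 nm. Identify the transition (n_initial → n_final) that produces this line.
n = 13 → n = 5

First, find the photon energy from the wavelength (hc = 1239.84 eV·nm):
E = hc/λ = 1239.84 eV·nm / 2673.6772 nm = 0.46372090 eV

The energy levels of hydrogen satisfy E_n = -13.6057 / n² eV, so an emission n_i → n_f releases
ΔE = 13.6057 × (1/n_f² − 1/n_i²) eV.

Setting ΔE equal to the photon energy:
1/n_f² − 1/n_i² = 0.46372090 / 13.6057 = 0.034082840

Since 1/n_i² must be positive, we need 1/n_f² > 0.034082840, i.e. n_f ≤ 5. For each allowed n_f, solve n_i = (1/n_f² − 0.034082840)^(−1/2) and check whether it is a whole number:
  n_f = 1: 1/n_i² = 1.000000000 − 0.034082840 = 0.965917160 → n_i = 1.017  (not an integer) ✗
  n_f = 2: 1/n_i² = 0.250000000 − 0.034082840 = 0.215917160 → n_i = 2.152  (not an integer) ✗
  n_f = 3: 1/n_i² = 0.111111111 − 0.034082840 = 0.077028271 → n_i = 3.603  (not an integer) ✗
  n_f = 4: 1/n_i² = 0.062500000 − 0.034082840 = 0.028417160 → n_i = 5.932  (not an integer) ✗
  n_f = 5: 1/n_i² = 0.040000000 − 0.034082840 = 0.005917160 → n_i = 13.000  → integer, n_i = 13 ✓

Only n_f = 5 gives an integer upper level, n_i = 13.

The transition is from n = 13 to n = 5 (emission).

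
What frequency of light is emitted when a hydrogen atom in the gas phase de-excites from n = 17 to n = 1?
3.278e+15 Hz

First, find the transition energy:
E_17 = -13.6057 / 17² = -0.047079 eV
E_1 = -13.6057 / 1² = -13.605700 eV
|ΔE| = |E_1 - E_17| = 13.558621 eV

Convert to Joules: E = 13.558621 eV × (1.602177 × 10⁻¹⁹ J/eV) = 2.17233e-18 J

Using E = hf:
f = E/h = 2.17233e-18 J / (6.62607 × 10⁻³⁴ J·s)
f = 3.278e+15 Hz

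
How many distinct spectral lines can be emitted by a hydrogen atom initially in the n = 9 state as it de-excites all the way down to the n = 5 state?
10

The electron can occupy levels n = 5, 6, ..., 9 during de-excitation — that is m = 9 - 5 + 1 = 5 distinct levels.

The number of distinct spectral lines equals the number of ways to choose 2 of these m levels (each pair gives one possible emission transition):

Number of lines = m(m-1)/2 = 5×4/2 = 10

These correspond to all possible transitions between the 5 levels:
9 → 8, 9 → 7, 9 → 6, 9 → 5, 8 → 7, 8 → 6, 8 → 5, 7 → 6...

Each transition produces a photon with a unique energy (and thus wavelength). This count does not depend on Z.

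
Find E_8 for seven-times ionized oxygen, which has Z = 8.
-13.606 eV

For hydrogen-like ions, the energy levels scale with Z²:
E_n = -13.6057 Z² / n² eV

For O⁷⁺ (Z = 8) at n = 8:
E_8 = -13.6057 × 8² / 8²
E_8 = -13.6057 × 64 / 64
E_8 = -870.7648 / 64
E_8 = -13.606 eV

The energy is 64 times more negative than hydrogen at the same n due to the stronger nuclear charge.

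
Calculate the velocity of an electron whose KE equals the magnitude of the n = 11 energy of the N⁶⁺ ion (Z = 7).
1.3922e+06 m/s (or 0.46438% of c)

The binding energy at n = 11 for N⁶⁺ is:
E_11 = -13.6057 × 7²/11² = -5.5097463 eV
|E_11| = 5.5097463 eV

Convert to Joules:
KE = 5.5097463 eV × (1.602177 × 10⁻¹⁹ J/eV) = 8.827589e-19 J

Using KE = ½mv²:
v = √(2·KE/m_e)
v = √(2 × 8.827589e-19 J / 9.10938 × 10⁻³¹ kg)
v = 1.3922e+06 m/s

This is approximately 0.46438% the speed of light.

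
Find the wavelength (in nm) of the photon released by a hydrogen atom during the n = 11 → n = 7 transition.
7504.0152 nm

First, find the transition energy using E_n = -13.6057 / n² eV:
E_11 = -13.6057 / 11² = -0.1124438017 eV
E_7 = -13.6057 / 7² = -0.2776673469 eV

Photon energy: |ΔE| = |E_7 - E_11| = 0.1652235452 eV

Convert to wavelength using E = hc/λ with hc = 1239.84 eV·nm:
λ = hc/E = 1239.84 eV·nm / 0.1652235452 eV
λ = 7504.0152 nm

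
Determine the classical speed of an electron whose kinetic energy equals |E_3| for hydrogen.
7.29231e+05 m/s (or 0.243245% of c)

The binding energy at n = 3 for hydrogen is:
E_3 = -13.6057/3² = -1.51174444 eV
|E_3| = 1.51174444 eV

Convert to Joules:
KE = 1.51174444 eV × (1.602177 × 10⁻¹⁹ J/eV) = 2.4220822e-19 J

Using KE = ½mv²:
v = √(2·KE/m_e)
v = √(2 × 2.4220822e-19 J / 9.10938 × 10⁻³¹ kg)
v = 7.29231e+05 m/s

This is approximately 0.243245% the speed of light.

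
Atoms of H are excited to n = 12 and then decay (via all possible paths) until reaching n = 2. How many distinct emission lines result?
55

The electron can occupy levels n = 2, 3, ..., 12 during de-excitation — that is m = 12 - 2 + 1 = 11 distinct levels.

The number of distinct spectral lines equals the number of ways to choose 2 of these m levels (each pair gives one possible emission transition):

Number of lines = m(m-1)/2 = 11×10/2 = 55

These correspond to all possible transitions between the 11 levels:
12 → 11, 12 → 10, 12 → 9, 12 → 8, 12 → 7, 12 → 6, 12 → 5, 12 → 4...

Each transition produces a photon with a unique energy (and thus wavelength). This count does not depend on Z.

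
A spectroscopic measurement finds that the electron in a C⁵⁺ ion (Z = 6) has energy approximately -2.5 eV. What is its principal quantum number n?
n = 14

The exact energy levels follow E_n = -13.6057 Z² / n² eV with Z = 6.

The measured value (-2.5 eV) is reported to only 2 significant figures, so we must test candidate n values and see which one matches to that precision.

Candidate energies:
  n = 12:  E = -13.6057 × 6² / 12² = -3.40143 eV
  n = 13:  E = -13.6057 × 6² / 13² = -2.89826 eV
  n = 14:  E = -13.6057 × 6² / 14² = -2.49901 eV  ← matches
  n = 15:  E = -13.6057 × 6² / 15² = -2.17691 eV
  n = 16:  E = -13.6057 × 6² / 16² = -1.91330 eV

Checking against the measurement of -2.5 eV (2 sig figs), only n = 14 agrees:
E_14 = -2.49901 eV, which rounds to -2.5 eV ✓

Therefore n = 14.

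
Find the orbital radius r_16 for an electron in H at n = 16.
13.54694 nm (or 135.46936 Å)

The Bohr radius formula is:
r_n = n² a₀ / Z

where a₀ = 0.05291772 nm is the Bohr radius.

For H (Z = 1) at n = 16:
r_16 = 16² × 0.05291772 nm / 1
r_16 = 256 × 0.05291772 nm / 1
r_16 = 13.546936 nm / 1
r_16 = 13.54694 nm

The electron orbits at approximately 13.54694 nm from the nucleus.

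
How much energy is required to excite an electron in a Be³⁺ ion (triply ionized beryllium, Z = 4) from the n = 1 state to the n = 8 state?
214.2898 eV

The energy levels of a hydrogen-like atom are E_n = -13.6057 Z² eV / n².

Energy at n = 1: E_1 = -13.6057 × 4² / 1² = -217.6912000 eV
Energy at n = 8: E_8 = -13.6057 × 4² / 8² = -3.4014250 eV

The excitation energy is the difference:
ΔE = E_8 - E_1
ΔE = -3.4014250 - (-217.6912000)
ΔE = 214.2898 eV

Since this is positive, energy must be absorbed (photon absorption).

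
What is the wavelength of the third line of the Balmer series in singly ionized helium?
108.4839 nm

The lines of a series are numbered from the longest wavelength (smallest ΔE) outward; the third line is the transition from n = n_f + 3 to n_f.
The Balmer series has all transitions ending at n_f = 2.

For He⁺ (Z = 2), the third line (γ-line) is the jump from n = 5 to n = 2:
E_5 = -13.6057 × 2² / 5² = -2.1769120 eV
E_2 = -13.6057 × 2² / 2² = -13.6057000 eV
ΔE = E_5 - E_2 = 11.4287880 eV

λ = hc/E = 1239.84 eV·nm / 11.4287880 eV
λ = 108.4839 nm

This is the γ-line of the Balmer series in He⁺.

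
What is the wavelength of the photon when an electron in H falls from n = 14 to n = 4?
1587.6264 nm

First, find the transition energy using E_n = -13.6057 / n² eV:
E_14 = -13.6057 / 14² = -0.0694168367 eV
E_4 = -13.6057 / 4² = -0.8503562500 eV

Photon energy: |ΔE| = |E_4 - E_14| = 0.7809394133 eV

Convert to wavelength using E = hc/λ with hc = 1239.84 eV·nm:
λ = hc/E = 1239.84 eV·nm / 0.7809394133 eV
λ = 1587.6264 nm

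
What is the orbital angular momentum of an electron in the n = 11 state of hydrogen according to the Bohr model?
1.1600e-33 J·s (or 11ℏ)

In the Bohr model, angular momentum is quantized:
L = nℏ

where ℏ = h/(2π) = 1.054572e-34 J·s

For n = 11:
L = 11 × 1.054572e-34 J·s
L = 1.1600e-33 J·s

This can also be written as L = 11ℏ.
The angular momentum is an integer multiple of the reduced Planck constant.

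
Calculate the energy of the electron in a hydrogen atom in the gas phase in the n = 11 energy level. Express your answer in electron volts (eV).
-0.112 eV

The energy levels of a hydrogen-like atom are given by:
E_n = -13.6057 eV / n²

For n = 11:
E_11 = -13.6057 eV / 11²
E_11 = -13.6057 eV / 121
E_11 = -0.112 eV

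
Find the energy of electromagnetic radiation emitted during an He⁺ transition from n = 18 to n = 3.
5.88 eV

The energy levels are E_n = -13.6057 Z² eV / n².

Energy at n = 18: E_18 = -13.6057 × 2² / 18² = -0.16797 eV
Energy at n = 3: E_3 = -13.6057 × 2² / 3² = -6.04698 eV

For emission (electron falling to lower state), the photon energy is:
E_photon = E_18 - E_3 = |-0.16797 - (-6.04698)|
E_photon = 5.88 eV

This energy is carried away by the emitted photon.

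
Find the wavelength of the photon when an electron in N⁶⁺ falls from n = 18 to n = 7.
107.363601 nm

First, find the transition energy using E_n = -13.6057 Z² / n² eV:
E_18 = -13.6057 × 7² / 18² = -2.057652160 eV
E_7 = -13.6057 × 7² / 7² = -13.605700000 eV

Photon energy: |ΔE| = |E_7 - E_18| = 11.548047840 eV

Convert to wavelength using E = hc/λ with hc = 1239.84 eV·nm:
λ = hc/E = 1239.84 eV·nm / 11.548047840 eV
λ = 107.363601 nm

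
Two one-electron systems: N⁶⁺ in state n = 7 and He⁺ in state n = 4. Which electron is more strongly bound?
N⁶⁺ at n = 7 (E = -13.61 eV)

Using E_n = -13.6057 Z² / n² eV:

N⁶⁺ (Z = 7) at n = 7:
E = -13.6057 × 7² / 7² = -13.6057 × 49 / 49 = -13.60570 eV

He⁺ (Z = 2) at n = 4:
E = -13.6057 × 2² / 4² = -13.6057 × 4 / 16 = -3.40143 eV

Since -13.60570 eV < -3.40143 eV,
N⁶⁺ at n = 7 is more tightly bound (requires more energy to ionize).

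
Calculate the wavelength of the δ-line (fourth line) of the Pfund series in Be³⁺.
205.9500 nm

The lines of a series are numbered from the longest wavelength (smallest ΔE) outward; the fourth line is the transition from n = n_f + 4 to n_f.
The Pfund series has all transitions ending at n_f = 5.

For Be³⁺ (Z = 4), the fourth line (δ-line) is the jump from n = 9 to n = 5:
E_9 = -13.6057 × 4² / 9² = -2.68754568 eV
E_5 = -13.6057 × 4² / 5² = -8.70764800 eV
ΔE = E_9 - E_5 = 6.02010232 eV

λ = hc/E = 1239.84 eV·nm / 6.02010232 eV
λ = 205.9500 nm

This is the δ-line of the Pfund series in Be³⁺.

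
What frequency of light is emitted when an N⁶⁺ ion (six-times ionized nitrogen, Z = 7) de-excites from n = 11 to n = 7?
1.9576e+15 Hz

First, find the transition energy:
E_11 = -13.6057 × 7² / 11² = -5.5097463 eV
E_7 = -13.6057 × 7² / 7² = -13.6057000 eV
|ΔE| = |E_7 - E_11| = 8.0959537 eV

Convert to Joules: E = 8.0959537 eV × (1.602177 × 10⁻¹⁹ J/eV) = 1.297115e-18 J

Using E = hf:
f = E/h = 1.297115e-18 J / (6.62607 × 10⁻³⁴ J·s)
f = 1.9576e+15 Hz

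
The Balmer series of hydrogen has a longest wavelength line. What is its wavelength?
656.110895 nm

The longest wavelength corresponds to the smallest energy transition in the series.
The Balmer series has all transitions ending at n_f = 2.

For H, the first line (α-line) is the jump from n = 3 to n = 2:
E_3 = -13.6057 / 3² = -1.5117444444 eV
E_2 = -13.6057 / 2² = -3.4014250000 eV
ΔE = E_3 - E_2 = 1.8896805556 eV

λ = hc/E = 1239.84 eV·nm / 1.8896805556 eV
λ = 656.110895 nm

This is the α-line of the Balmer series in H.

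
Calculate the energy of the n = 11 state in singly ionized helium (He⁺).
-0.450 eV

For hydrogen-like ions, the energy levels scale with Z²:
E_n = -13.6057 Z² / n² eV

For He⁺ (Z = 2) at n = 11:
E_11 = -13.6057 × 2² / 11²
E_11 = -13.6057 × 4 / 121
E_11 = -54.4228 / 121
E_11 = -0.450 eV

The energy is 4 times more negative than hydrogen at the same n due to the stronger nuclear charge.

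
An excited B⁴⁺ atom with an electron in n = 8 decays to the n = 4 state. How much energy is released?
15.94418 eV

The energy levels are E_n = -13.6057 Z² eV / n².

Energy at n = 8: E_8 = -13.6057 × 5² / 8² = -5.31472656 eV
Energy at n = 4: E_4 = -13.6057 × 5² / 4² = -21.25890625 eV

For emission (electron falling to lower state), the photon energy is:
E_photon = E_8 - E_4 = |-5.31472656 - (-21.25890625)|
E_photon = 15.94418 eV

This energy is carried away by the emitted photon.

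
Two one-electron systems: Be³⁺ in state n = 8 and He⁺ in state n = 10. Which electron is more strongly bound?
Be³⁺ at n = 8 (E = -3.4014 eV)

Using E_n = -13.6057 Z² / n² eV:

Be³⁺ (Z = 4) at n = 8:
E = -13.6057 × 4² / 8² = -13.6057 × 16 / 64 = -3.4014250 eV

He⁺ (Z = 2) at n = 10:
E = -13.6057 × 2² / 10² = -13.6057 × 4 / 100 = -0.5442280 eV

Since -3.4014250 eV < -0.5442280 eV,
Be³⁺ at n = 8 is more tightly bound (requires more energy to ionize).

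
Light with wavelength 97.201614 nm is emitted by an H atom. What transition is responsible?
n = 4 → n = 1

First, find the photon energy from the wavelength (hc = 1239.84 eV·nm):
E = hc/λ = 1239.84 eV·nm / 97.201614 nm = 12.755344 eV

The energy levels of hydrogen satisfy E_n = -13.6057 / n² eV, so an emission n_i → n_f releases
ΔE = 13.6057 × (1/n_f² − 1/n_i²) eV.

Setting ΔE equal to the photon energy:
1/n_f² − 1/n_i² = 12.755344 / 13.6057 = 0.93750002

Since 1/n_i² must be positive, we need 1/n_f² > 0.93750002, i.e. n_f ≤ 1. For each allowed n_f, solve n_i = (1/n_f² − 0.93750002)^(−1/2) and check whether it is a whole number:
  n_f = 1: 1/n_i² = 1.00000000 − 0.93750002 = 0.06249998 → n_i = 4.000  → integer, n_i = 4 ✓

Only n_f = 1 gives an integer upper level, n_i = 4.

The transition is from n = 4 to n = 1 (emission).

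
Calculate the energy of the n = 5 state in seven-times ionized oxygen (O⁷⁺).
-34.83 eV

For hydrogen-like ions, the energy levels scale with Z²:
E_n = -13.6057 Z² / n² eV

For O⁷⁺ (Z = 8) at n = 5:
E_5 = -13.6057 × 8² / 5²
E_5 = -13.6057 × 64 / 25
E_5 = -870.7648 / 25
E_5 = -34.83 eV

The energy is 64 times more negative than hydrogen at the same n due to the stronger nuclear charge.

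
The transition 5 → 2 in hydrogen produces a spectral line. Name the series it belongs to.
Balmer series

The spectral series in hydrogen are named based on the final (lower) energy level:
- Lyman series: n_final = 1 (ultraviolet)
- Balmer series: n_final = 2 (visible/near-UV)
- Paschen series: n_final = 3 (infrared)
- Brackett series: n_final = 4 (infrared)
- Pfund series: n_final = 5 (far infrared)

Since this transition ends at n = 2, it belongs to the Balmer series.

For reference, this 5 → 2 line has photon energy
ΔE = 13.6057 eV × (1/2² - 1/5²) = 2.8571970 eV,
corresponding to wavelength λ = hc/ΔE = 1239.84 eV·nm / 2.8571970 eV = 433.936 nm in the visible/near-UV region.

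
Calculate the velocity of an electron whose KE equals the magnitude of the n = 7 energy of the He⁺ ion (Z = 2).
6.25e+05 m/s (or 0.208497% of c)

The binding energy at n = 7 for He⁺ is:
E_7 = -13.6057 × 2²/7² = -1.11066939 eV
|E_7| = 1.11066939 eV

Convert to Joules:
KE = 1.11066939 eV × (1.602177 × 10⁻¹⁹ J/eV) = 1.7795e-19 J

Using KE = ½mv²:
v = √(2·KE/m_e)
v = √(2 × 1.7795e-19 J / 9.10938 × 10⁻³¹ kg)
v = 6.25e+05 m/s

This is approximately 0.208497% the speed of light.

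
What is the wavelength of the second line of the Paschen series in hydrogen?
1281.4666 nm

The lines of a series are numbered from the longest wavelength (smallest ΔE) outward; the second line is the transition from n = n_f + 2 to n_f.
The Paschen series has all transitions ending at n_f = 3.

For H, the second line (β-line) is the jump from n = 5 to n = 3:
E_5 = -13.6057 / 5² = -0.5442280000 eV
E_3 = -13.6057 / 3² = -1.5117444444 eV
ΔE = E_5 - E_3 = 0.9675164444 eV

λ = hc/E = 1239.84 eV·nm / 0.9675164444 eV
λ = 1281.4666 nm

This is the β-line of the Paschen series in H.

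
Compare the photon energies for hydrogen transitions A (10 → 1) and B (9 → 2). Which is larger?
10 → 1

Calculate the energy for each transition:

Transition 10 → 1:
ΔE₁ = |E_1 - E_10| = |-13.6057/1² - (-13.6057/10²)|
ΔE₁ = |-13.605700000 - (-0.136057000)| = 13.469643 eV

Transition 9 → 2:
ΔE₂ = |E_2 - E_9| = |-13.6057/2² - (-13.6057/9²)|
ΔE₂ = |-3.401425000 - (-0.167971605)| = 3.233453 eV

Since 13.469643 eV > 3.233453 eV, the transition 10 → 1 emits the more energetic photon.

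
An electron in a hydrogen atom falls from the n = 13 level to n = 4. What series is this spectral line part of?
Brackett series

The spectral series in hydrogen are named based on the final (lower) energy level:
- Lyman series: n_final = 1 (ultraviolet)
- Balmer series: n_final = 2 (visible/near-UV)
- Paschen series: n_final = 3 (infrared)
- Brackett series: n_final = 4 (infrared)
- Pfund series: n_final = 5 (far infrared)

Since this transition ends at n = 4, it belongs to the Brackett series.

For reference, this 13 → 4 line has photon energy
ΔE = 13.6057 eV × (1/4² - 1/13²) = 0.76984914941 eV,
corresponding to wavelength λ = hc/ΔE = 1239.84 eV·nm / 0.76984914941 eV = 1610.49733 nm in the infrared region.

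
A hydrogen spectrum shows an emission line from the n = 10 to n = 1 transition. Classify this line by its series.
Lyman series

The spectral series in hydrogen are named based on the final (lower) energy level:
- Lyman series: n_final = 1 (ultraviolet)
- Balmer series: n_final = 2 (visible/near-UV)
- Paschen series: n_final = 3 (infrared)
- Brackett series: n_final = 4 (infrared)
- Pfund series: n_final = 5 (far infrared)

Since this transition ends at n = 1, it belongs to the Lyman series.

For reference, this 10 → 1 line has photon energy
ΔE = 13.6057 eV × (1/1² - 1/10²) = 13.4696430 eV,
corresponding to wavelength λ = hc/ΔE = 1239.84 eV·nm / 13.4696430 eV = 92.04698 nm in the ultraviolet region.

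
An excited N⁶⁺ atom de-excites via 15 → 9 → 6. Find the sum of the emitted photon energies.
15.5559 eV

The energy levels of N⁶⁺ are E_n = -13.6057 × 7² / n² eV.

First transition (15 → 9):
ΔE₁ = |E_9 - E_15|
ΔE₁ = |-8.2306086420 - (-2.9630191111)| = 5.2675895 eV

Second transition (9 → 6):
ΔE₂ = |E_6 - E_9|
ΔE₂ = |-18.5188694444 - (-8.2306086420)| = 10.2882608 eV

Total energy released:
E_total = ΔE₁ + ΔE₂ = 5.2675895 + 10.2882608 = 15.5559 eV

Note: This equals the direct transition 15 → 6: 15.5559 eV ✓
Energy is conserved regardless of the path taken.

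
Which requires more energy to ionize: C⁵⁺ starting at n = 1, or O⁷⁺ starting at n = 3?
C⁵⁺ at n = 1 (E = -489.8052 eV)

Using E_n = -13.6057 Z² / n² eV:

C⁵⁺ (Z = 6) at n = 1:
E = -13.6057 × 6² / 1² = -13.6057 × 36 / 1 = -489.8052000 eV

O⁷⁺ (Z = 8) at n = 3:
E = -13.6057 × 8² / 3² = -13.6057 × 64 / 9 = -96.7516444 eV

Since -489.8052000 eV < -96.7516444 eV,
C⁵⁺ at n = 1 is more tightly bound (requires more energy to ionize).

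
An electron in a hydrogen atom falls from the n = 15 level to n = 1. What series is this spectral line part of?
Lyman series

The spectral series in hydrogen are named based on the final (lower) energy level:
- Lyman series: n_final = 1 (ultraviolet)
- Balmer series: n_final = 2 (visible/near-UV)
- Paschen series: n_final = 3 (infrared)
- Brackett series: n_final = 4 (infrared)
- Pfund series: n_final = 5 (far infrared)

Since this transition ends at n = 1, it belongs to the Lyman series.

For reference, this 15 → 1 line has photon energy
ΔE = 13.6057 eV × (1/1² - 1/15²) = 13.54523022 eV,
corresponding to wavelength λ = hc/ΔE = 1239.84 eV·nm / 13.54523022 eV = 91.533328 nm in the ultraviolet region.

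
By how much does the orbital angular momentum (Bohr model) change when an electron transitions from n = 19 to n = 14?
5.27e-34 J·s (or 5ℏ)

In the Bohr model, L_n = nℏ where ℏ = 1.0546e-34 J·s.

L_19 = 19ℏ = 2.0037e-33 J·s
L_14 = 14ℏ = 1.4764e-33 J·s

ΔL = L_19 - L_14 = (19 - 14)ℏ = 5ℏ
ΔL = 5 × 1.0546e-34 J·s = 5.27e-34 J·s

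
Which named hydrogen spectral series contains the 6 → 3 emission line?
Paschen series

The spectral series in hydrogen are named based on the final (lower) energy level:
- Lyman series: n_final = 1 (ultraviolet)
- Balmer series: n_final = 2 (visible/near-UV)
- Paschen series: n_final = 3 (infrared)
- Brackett series: n_final = 4 (infrared)
- Pfund series: n_final = 5 (far infrared)

Since this transition ends at n = 3, it belongs to the Paschen series.

For reference, this 6 → 3 line has photon energy
ΔE = 13.6057 eV × (1/3² - 1/6²) = 1.13380833 eV,
corresponding to wavelength λ = hc/ΔE = 1239.84 eV·nm / 1.13380833 eV = 1093.518 nm in the infrared region.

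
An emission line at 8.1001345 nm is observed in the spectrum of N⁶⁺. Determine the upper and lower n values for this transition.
n = 7 → n = 2

First, find the photon energy from the wavelength (hc = 1239.84 eV·nm):
E = hc/λ = 1239.84 eV·nm / 8.1001345 nm = 153.06413 eV

The energy levels of N⁶⁺ satisfy E_n = -13.6057 × 7² / n² eV, so an emission n_i → n_f releases
ΔE = 13.6057 × 7² × (1/n_f² − 1/n_i²) eV.

Setting ΔE equal to the photon energy:
1/n_f² − 1/n_i² = 153.06413 / (13.6057 × 7²) = 0.22959184

Since 1/n_i² must be positive, we need 1/n_f² > 0.22959184, i.e. n_f ≤ 2. For each allowed n_f, solve n_i = (1/n_f² − 0.22959184)^(−1/2) and check whether it is a whole number:
  n_f = 1: 1/n_i² = 1.00000000 − 0.22959184 = 0.77040816 → n_i = 1.139  (not an integer) ✗
  n_f = 2: 1/n_i² = 0.25000000 − 0.22959184 = 0.02040816 → n_i = 7.000  → integer, n_i = 7 ✓

Only n_f = 2 gives an integer upper level, n_i = 7.

The transition is from n = 7 to n = 2 (emission).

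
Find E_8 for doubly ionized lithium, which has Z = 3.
-1.913302 eV

For hydrogen-like ions, the energy levels scale with Z²:
E_n = -13.6057 Z² / n² eV

For Li²⁺ (Z = 3) at n = 8:
E_8 = -13.6057 × 3² / 8²
E_8 = -13.6057 × 9 / 64
E_8 = -122.4513 / 64
E_8 = -1.913302 eV

The energy is 9 times more negative than hydrogen at the same n due to the stronger nuclear charge.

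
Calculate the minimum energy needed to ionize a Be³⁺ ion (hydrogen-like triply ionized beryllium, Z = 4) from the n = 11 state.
1.7991 eV

The ionization energy is the energy needed to remove the electron completely (n → ∞).

For a hydrogen-like ion with Z = 4, E_n = -13.6057 Z² / n² eV.

At n = 11: E_11 = -13.6057 × 4² / 11² = -1.7991008 eV
At n = ∞: E_∞ = 0 eV

Ionization energy = E_∞ - E_11 = 0 - (-1.7991008) = 1.7991008 eV
Ionization energy ≈ 1.7991 eV

This is also called the binding energy of the electron in state n = 11.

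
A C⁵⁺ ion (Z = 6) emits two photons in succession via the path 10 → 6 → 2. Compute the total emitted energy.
117.553248 eV

The energy levels of C⁵⁺ are E_n = -13.6057 × 6² / n² eV.

First transition (10 → 6):
ΔE₁ = |E_6 - E_10|
ΔE₁ = |-13.605700000000 - (-4.898052000000)| = 8.707648000 eV

Second transition (6 → 2):
ΔE₂ = |E_2 - E_6|
ΔE₂ = |-122.451300000000 - (-13.605700000000)| = 108.845600000 eV

Total energy released:
E_total = ΔE₁ + ΔE₂ = 8.707648000 + 108.845600000 = 117.553248 eV

Note: This equals the direct transition 10 → 2: 117.553248 eV ✓
Energy is conserved regardless of the path taken.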